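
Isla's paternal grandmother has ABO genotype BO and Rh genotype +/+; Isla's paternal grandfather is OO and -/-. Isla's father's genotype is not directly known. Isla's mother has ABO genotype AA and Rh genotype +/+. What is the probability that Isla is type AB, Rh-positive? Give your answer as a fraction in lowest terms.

Isla's father's ABO genotype from BO × OO: 1/2 BO, 1/2 OO.
Crossing each possibility with the mother AA and summing P(type AB): 1/2·1/2 + 1/2·0 = 1/4.
Similarly for Rh via the father's Rh distribution: P(Rh+) = 1.
Independent loci: 1/4 × 1 = 1/4.

1/4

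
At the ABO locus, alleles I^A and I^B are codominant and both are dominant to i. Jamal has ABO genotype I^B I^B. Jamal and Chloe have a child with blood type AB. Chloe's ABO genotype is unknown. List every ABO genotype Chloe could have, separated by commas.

I^A I^A, I^A I^B, I^A i

For each candidate genotype of Chloe, check whether crossing it with I^B I^B can produce every observed child phenotype.
  I^A I^A → possible child types {AB} ✓
  I^A I^B → possible child types {B, AB} ✓
  I^A i → possible child types {B, AB} ✓
  I^B I^B → possible child types {B} ✗
  I^B i → possible child types {B} ✗
  i i → possible child types {B} ✗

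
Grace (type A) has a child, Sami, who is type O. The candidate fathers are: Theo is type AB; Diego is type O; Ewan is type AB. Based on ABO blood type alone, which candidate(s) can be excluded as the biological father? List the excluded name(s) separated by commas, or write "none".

A candidate is excluded only if no genotype consistent with his phenotype could produce a type O child with a type A mother.
Theo (type AB): no genotype consistent with that phenotype can produce a type-O child with a type-A mother.
Ewan (type AB): no genotype consistent with that phenotype can produce a type-O child with a type-A mother.

Theo, Ewan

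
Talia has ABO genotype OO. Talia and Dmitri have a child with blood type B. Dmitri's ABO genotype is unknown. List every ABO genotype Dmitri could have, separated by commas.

AB, BB, BO

For each candidate genotype of Dmitri, check whether crossing it with OO can produce every observed child phenotype.
  AA → possible child types {A} ✗
  AB → possible child types {A, B} ✓
  AO → possible child types {O, A} ✗
  BB → possible child types {B} ✓
  BO → possible child types {O, B} ✓
  OO → possible child types {O} ✗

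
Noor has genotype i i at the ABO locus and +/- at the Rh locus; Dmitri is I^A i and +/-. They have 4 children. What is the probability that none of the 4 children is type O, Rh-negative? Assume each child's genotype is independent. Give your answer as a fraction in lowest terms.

ABO cross i i × I^A i → 1/2 O, 1/2 A.
Rh cross +/- × +/- → 3/4 Rh+, 1/4 Rh-; so P(type O, Rh-negative) = 1/2 × 1/4 = 1/8 per child.
P(not type O, Rh-negative) = 7/8 for one child; (7/8)^4 = 2401/4096.

2401/4096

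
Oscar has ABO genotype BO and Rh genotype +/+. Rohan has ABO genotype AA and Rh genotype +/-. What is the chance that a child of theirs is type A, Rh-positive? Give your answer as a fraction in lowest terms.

ABO cross BO × AA → offspring phenotypes: 1/2 A, 1/2 AB.
Rh cross +/+ × +/- → 1 Rh+.
Independent loci: P(type A, Rh-positive) = 1/2 × 1 = 1/2.

1/2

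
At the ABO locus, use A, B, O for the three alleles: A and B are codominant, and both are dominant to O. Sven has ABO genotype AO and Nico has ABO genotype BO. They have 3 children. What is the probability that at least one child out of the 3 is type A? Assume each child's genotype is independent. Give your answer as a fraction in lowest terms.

37/64

ABO cross AO × BO → 1/4 O, 1/4 A, 1/4 B, 1/4 AB.
So P(type A) = 1/4 per child.
P(none) = (3/4)^3 = 27/64; P(at least one) = 1 − 27/64 = 37/64.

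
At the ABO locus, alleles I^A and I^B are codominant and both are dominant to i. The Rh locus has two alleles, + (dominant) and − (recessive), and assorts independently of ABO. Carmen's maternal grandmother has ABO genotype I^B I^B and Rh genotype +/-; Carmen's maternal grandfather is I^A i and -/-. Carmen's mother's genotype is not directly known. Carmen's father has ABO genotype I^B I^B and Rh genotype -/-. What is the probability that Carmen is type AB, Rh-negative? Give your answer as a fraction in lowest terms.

Carmen's mother's ABO genotype from I^B I^B × I^A i: 1/2 I^A I^B, 1/2 I^B i.
Crossing each possibility with the father I^B I^B and summing P(type AB): 1/2·1/2 + 1/2·0 = 1/4.
Similarly for Rh via the mother's Rh distribution: P(Rh-) = 3/4.
Independent loci: 1/4 × 3/4 = 3/16.

3/16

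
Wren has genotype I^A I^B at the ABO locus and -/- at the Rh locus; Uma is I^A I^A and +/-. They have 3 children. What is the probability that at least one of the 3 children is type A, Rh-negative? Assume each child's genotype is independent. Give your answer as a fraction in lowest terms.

37/64

ABO cross I^A I^B × I^A I^A → 1/2 A, 1/2 AB.
Rh cross -/- × +/- → 1/2 Rh+, 1/2 Rh-; so P(type A, Rh-negative) = 1/2 × 1/2 = 1/4 per child.
P(none) = (3/4)^3 = 27/64; P(at least one) = 1 − 27/64 = 37/64.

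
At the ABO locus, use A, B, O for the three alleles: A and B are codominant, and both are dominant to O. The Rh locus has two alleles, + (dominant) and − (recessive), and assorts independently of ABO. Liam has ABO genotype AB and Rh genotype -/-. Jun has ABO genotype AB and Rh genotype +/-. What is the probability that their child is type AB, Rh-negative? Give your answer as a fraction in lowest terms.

ABO cross AB × AB → offspring phenotypes: 1/4 A, 1/4 B, 1/2 AB.
Rh cross -/- × +/- → 1/2 Rh+, 1/2 Rh-.
Independent loci: P(type AB, Rh-negative) = 1/2 × 1/2 = 1/4.

1/4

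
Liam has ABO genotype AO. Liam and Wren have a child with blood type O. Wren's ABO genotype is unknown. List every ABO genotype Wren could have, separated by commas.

AO, BO, OO

For each candidate genotype of Wren, check whether crossing it with AO can produce every observed child phenotype.
  AA → possible child types {A} ✗
  AB → possible child types {A, B, AB} ✗
  AO → possible child types {O, A} ✓
  BB → possible child types {B, AB} ✗
  BO → possible child types {O, A, B, AB} ✓
  OO → possible child types {O, A} ✓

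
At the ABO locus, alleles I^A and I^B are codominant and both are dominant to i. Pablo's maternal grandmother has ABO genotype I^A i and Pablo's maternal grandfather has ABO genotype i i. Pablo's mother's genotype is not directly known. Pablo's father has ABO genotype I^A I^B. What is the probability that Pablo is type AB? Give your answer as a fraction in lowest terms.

1/8

Pablo's mother's ABO genotype from I^A i × i i: 1/2 I^A i, 1/2 i i.
Crossing each possibility with the father I^A I^B and summing P(type AB): 1/2·1/4 + 1/2·0 = 1/8.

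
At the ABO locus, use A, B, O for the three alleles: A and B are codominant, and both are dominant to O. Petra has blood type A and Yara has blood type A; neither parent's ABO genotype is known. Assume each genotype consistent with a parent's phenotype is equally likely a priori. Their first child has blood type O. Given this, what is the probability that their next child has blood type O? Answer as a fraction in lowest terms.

Possible genotypes: Petra ∈ {AA, AO}; Yara ∈ {AA, AO}.
Weight each parental genotype pair by prior × P(type-O child):
  AO × AO: posterior weight 1; P(next child type O) = 1/4.
Weighted sum = 1/4.

1/4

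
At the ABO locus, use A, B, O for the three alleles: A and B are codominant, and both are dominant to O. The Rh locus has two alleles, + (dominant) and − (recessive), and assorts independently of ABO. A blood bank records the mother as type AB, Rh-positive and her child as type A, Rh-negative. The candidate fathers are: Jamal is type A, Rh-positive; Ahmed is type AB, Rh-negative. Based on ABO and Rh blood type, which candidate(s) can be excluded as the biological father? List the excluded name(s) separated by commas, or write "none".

none

A candidate is excluded only if no genotype consistent with his phenotype could produce a type A, Rh-negative child with a type AB, Rh-positive mother.
Every candidate has at least one consistent genotype combination, so none can be excluded.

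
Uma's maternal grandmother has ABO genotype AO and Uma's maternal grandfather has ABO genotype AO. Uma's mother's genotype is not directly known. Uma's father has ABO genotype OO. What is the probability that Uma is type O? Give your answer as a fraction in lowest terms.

1/2

Uma's mother's ABO genotype from AO × AO: 1/4 AA, 1/2 AO, 1/4 OO.
Crossing each possibility with the father OO and summing P(type O): 1/4·0 + 1/2·1/2 + 1/4·1 = 1/2.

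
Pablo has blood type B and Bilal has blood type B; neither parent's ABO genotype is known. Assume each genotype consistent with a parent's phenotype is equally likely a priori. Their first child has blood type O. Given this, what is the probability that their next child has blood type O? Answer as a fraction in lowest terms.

1/4

Possible genotypes: Pablo ∈ {BB, BO}; Bilal ∈ {BB, BO}.
Weight each parental genotype pair by prior × P(type-O child):
  BO × BO: posterior weight 1; P(next child type O) = 1/4.
Weighted sum = 1/4.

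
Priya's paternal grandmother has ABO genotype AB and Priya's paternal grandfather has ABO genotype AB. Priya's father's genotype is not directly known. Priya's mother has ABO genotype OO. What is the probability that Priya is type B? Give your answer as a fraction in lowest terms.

Priya's father's ABO genotype from AB × AB: 1/4 AA, 1/2 AB, 1/4 BB.
Crossing each possibility with the mother OO and summing P(type B): 1/4·0 + 1/2·1/2 + 1/4·1 = 1/2.

1/2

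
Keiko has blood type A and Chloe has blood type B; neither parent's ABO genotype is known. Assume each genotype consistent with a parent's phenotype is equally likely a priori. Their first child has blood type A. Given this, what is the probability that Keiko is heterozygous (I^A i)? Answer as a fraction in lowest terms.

1/3

Possible genotypes: Keiko ∈ {I^A I^A, I^A i}; Chloe ∈ {I^B I^B, I^B i}.
Weight each parental genotype pair by prior × P(type-A child):
  I^A I^A × I^B i: posterior weight 2/3.
  I^A i × I^B i: posterior weight 1/3.
Sum the posterior weight over pairs where Keiko is I^A i: 1/3.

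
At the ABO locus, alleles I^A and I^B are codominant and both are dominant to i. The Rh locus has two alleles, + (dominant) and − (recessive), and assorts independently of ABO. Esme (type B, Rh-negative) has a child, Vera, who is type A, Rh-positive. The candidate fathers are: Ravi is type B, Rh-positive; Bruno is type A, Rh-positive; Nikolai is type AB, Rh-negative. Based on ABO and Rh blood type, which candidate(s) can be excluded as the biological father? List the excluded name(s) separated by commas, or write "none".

Ravi, Nikolai

A candidate is excluded only if no genotype consistent with his phenotype could produce a type A, Rh-positive child with a type B, Rh-negative mother.
Ravi (type B, Rh+): no genotype consistent with that phenotype can produce a type-A Rh+ child with a type-B mother.
Nikolai (type AB, Rh-): no genotype consistent with that phenotype can produce a type-A Rh+ child with a type-B mother.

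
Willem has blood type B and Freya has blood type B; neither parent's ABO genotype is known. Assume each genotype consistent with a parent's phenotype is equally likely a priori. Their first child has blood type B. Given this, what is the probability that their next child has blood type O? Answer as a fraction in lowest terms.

1/20

Possible genotypes: Willem ∈ {BB, BO}; Freya ∈ {BB, BO}.
Weight each parental genotype pair by prior × P(type-B child):
  BB × BB: posterior weight 4/15; P(next child type O) = 0.
  BB × BO: posterior weight 4/15; P(next child type O) = 0.
  BO × BB: posterior weight 4/15; P(next child type O) = 0.
  BO × BO: posterior weight 1/5; P(next child type O) = 1/4.
Weighted sum = 1/20.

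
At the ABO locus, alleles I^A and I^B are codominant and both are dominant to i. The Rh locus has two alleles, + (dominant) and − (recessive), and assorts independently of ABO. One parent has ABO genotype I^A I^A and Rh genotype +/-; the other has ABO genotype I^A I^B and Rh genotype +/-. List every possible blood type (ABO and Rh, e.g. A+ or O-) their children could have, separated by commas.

A+, A-, AB+, AB-

Gametes from I^A I^A × I^A I^B give offspring ABO genotypes I^A I^A, I^A I^B, i.e. phenotypes A, AB.
Rh cross +/- × +/- → phenotypes Rh+, Rh-.
Combining independently: A+, A-, AB+, AB-.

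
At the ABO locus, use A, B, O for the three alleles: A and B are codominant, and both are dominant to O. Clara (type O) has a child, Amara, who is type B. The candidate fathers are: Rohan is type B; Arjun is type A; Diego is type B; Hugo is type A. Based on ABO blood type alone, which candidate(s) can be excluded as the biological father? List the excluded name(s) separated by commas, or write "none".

Arjun, Hugo

A candidate is excluded only if no genotype consistent with his phenotype could produce a type B child with a type O mother.
Arjun (type A): no genotype consistent with that phenotype can produce a type-B child with a type-O mother.
Hugo (type A): no genotype consistent with that phenotype can produce a type-B child with a type-O mother.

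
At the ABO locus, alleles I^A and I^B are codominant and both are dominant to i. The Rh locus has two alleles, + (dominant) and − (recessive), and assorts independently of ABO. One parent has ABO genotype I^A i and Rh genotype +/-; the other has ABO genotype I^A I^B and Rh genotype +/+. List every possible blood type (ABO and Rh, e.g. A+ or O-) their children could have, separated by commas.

Gametes from I^A i × I^A I^B give offspring ABO genotypes I^A I^A, I^A I^B, I^A i, I^B i, i.e. phenotypes A, B, AB.
Rh cross +/- × +/+ → phenotypes Rh+.
Combining independently: A+, B+, AB+.

A+, B+, AB+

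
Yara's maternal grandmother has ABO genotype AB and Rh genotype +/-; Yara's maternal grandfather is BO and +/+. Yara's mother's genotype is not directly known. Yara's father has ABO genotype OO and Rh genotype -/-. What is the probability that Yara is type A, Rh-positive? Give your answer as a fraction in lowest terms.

3/16

Yara's mother's ABO genotype from AB × BO: 1/4 AB, 1/4 AO, 1/4 BB, 1/4 BO.
Crossing each possibility with the father OO and summing P(type A): 1/4·1/2 + 1/4·1/2 + 1/4·0 + 1/4·0 = 1/4.
Similarly for Rh via the mother's Rh distribution: P(Rh+) = 3/4.
Independent loci: 1/4 × 3/4 = 3/16.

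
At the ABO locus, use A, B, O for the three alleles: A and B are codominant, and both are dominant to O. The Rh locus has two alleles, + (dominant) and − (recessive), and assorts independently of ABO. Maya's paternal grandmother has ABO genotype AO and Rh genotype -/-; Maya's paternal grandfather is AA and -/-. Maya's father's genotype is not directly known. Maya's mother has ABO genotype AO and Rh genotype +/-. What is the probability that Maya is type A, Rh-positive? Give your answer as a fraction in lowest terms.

7/16

Maya's father's ABO genotype from AO × AA: 1/2 AA, 1/2 AO.
Crossing each possibility with the mother AO and summing P(type A): 1/2·1 + 1/2·3/4 = 7/8.
Similarly for Rh via the father's Rh distribution: P(Rh+) = 1/2.
Independent loci: 7/8 × 1/2 = 7/16.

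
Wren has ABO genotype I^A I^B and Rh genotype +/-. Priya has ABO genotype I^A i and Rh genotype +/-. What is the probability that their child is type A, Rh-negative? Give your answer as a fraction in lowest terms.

1/8

ABO cross I^A I^B × I^A i → offspring phenotypes: 1/2 A, 1/4 B, 1/4 AB.
Rh cross +/- × +/- → 3/4 Rh+, 1/4 Rh-.
Independent loci: P(type A, Rh-negative) = 1/2 × 1/4 = 1/8.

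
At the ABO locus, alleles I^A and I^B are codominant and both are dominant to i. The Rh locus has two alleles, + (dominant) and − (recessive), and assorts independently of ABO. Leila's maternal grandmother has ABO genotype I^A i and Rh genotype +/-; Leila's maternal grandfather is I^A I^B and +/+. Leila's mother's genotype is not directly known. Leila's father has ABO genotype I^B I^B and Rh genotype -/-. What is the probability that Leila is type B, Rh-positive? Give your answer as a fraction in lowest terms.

Leila's mother's ABO genotype from I^A i × I^A I^B: 1/4 I^A I^A, 1/4 I^A I^B, 1/4 I^A i, 1/4 I^B i.
Crossing each possibility with the father I^B I^B and summing P(type B): 1/4·0 + 1/4·1/2 + 1/4·1/2 + 1/4·1 = 1/2.
Similarly for Rh via the mother's Rh distribution: P(Rh+) = 3/4.
Independent loci: 1/2 × 3/4 = 3/8.

3/8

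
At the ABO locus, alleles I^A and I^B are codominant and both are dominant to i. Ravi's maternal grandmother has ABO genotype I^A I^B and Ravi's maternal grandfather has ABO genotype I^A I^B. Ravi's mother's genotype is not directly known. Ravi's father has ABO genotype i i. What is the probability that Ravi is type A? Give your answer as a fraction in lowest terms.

1/2

Ravi's mother's ABO genotype from I^A I^B × I^A I^B: 1/4 I^A I^A, 1/2 I^A I^B, 1/4 I^B I^B.
Crossing each possibility with the father i i and summing P(type A): 1/4·1 + 1/2·1/2 + 1/4·0 = 1/2.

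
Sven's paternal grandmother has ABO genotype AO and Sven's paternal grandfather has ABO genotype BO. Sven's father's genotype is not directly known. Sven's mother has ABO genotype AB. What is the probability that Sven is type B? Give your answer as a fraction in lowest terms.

Sven's father's ABO genotype from AO × BO: 1/4 AB, 1/4 AO, 1/4 BO, 1/4 OO.
Crossing each possibility with the mother AB and summing P(type B): 1/4·1/4 + 1/4·1/4 + 1/4·1/2 + 1/4·1/2 = 3/8.

3/8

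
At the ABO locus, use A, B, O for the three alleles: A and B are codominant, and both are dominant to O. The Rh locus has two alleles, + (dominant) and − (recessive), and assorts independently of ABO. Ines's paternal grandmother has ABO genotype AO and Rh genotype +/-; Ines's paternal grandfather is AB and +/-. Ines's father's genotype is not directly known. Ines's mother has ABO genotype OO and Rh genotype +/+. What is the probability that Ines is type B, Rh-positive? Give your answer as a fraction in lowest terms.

1/4

Ines's father's ABO genotype from AO × AB: 1/4 AA, 1/4 AB, 1/4 AO, 1/4 BO.
Crossing each possibility with the mother OO and summing P(type B): 1/4·0 + 1/4·1/2 + 1/4·0 + 1/4·1/2 = 1/4.
Similarly for Rh via the father's Rh distribution: P(Rh+) = 1.
Independent loci: 1/4 × 1 = 1/4.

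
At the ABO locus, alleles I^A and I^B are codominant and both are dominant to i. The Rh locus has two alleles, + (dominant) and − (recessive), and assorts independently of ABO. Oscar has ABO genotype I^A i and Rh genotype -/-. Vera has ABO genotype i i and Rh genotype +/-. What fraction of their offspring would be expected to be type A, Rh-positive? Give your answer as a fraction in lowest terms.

ABO cross I^A i × i i → offspring phenotypes: 1/2 O, 1/2 A.
Rh cross -/- × +/- → 1/2 Rh+, 1/2 Rh-.
Independent loci: P(type A, Rh-positive) = 1/2 × 1/2 = 1/4.

1/4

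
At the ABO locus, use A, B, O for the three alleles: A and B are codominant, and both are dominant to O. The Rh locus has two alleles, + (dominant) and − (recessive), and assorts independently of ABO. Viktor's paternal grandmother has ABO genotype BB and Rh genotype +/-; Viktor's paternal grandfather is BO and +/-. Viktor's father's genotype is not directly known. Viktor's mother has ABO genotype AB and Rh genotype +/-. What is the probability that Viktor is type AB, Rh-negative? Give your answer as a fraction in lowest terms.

Viktor's father's ABO genotype from BB × BO: 1/2 BB, 1/2 BO.
Crossing each possibility with the mother AB and summing P(type AB): 1/2·1/2 + 1/2·1/4 = 3/8.
Similarly for Rh via the father's Rh distribution: P(Rh-) = 1/4.
Independent loci: 3/8 × 1/4 = 3/32.

3/32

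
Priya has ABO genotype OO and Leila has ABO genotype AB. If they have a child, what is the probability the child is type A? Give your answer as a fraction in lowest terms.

ABO cross OO × AB → offspring phenotypes: 1/2 A, 1/2 B.
So P(type A) = 1/2.

1/2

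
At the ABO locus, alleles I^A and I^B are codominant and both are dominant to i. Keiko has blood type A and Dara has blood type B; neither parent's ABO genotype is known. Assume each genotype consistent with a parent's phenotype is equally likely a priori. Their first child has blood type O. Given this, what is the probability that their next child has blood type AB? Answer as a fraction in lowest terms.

1/4

Possible genotypes: Keiko ∈ {I^A I^A, I^A i}; Dara ∈ {I^B I^B, I^B i}.
Weight each parental genotype pair by prior × P(type-O child):
  I^A i × I^B i: posterior weight 1; P(next child type AB) = 1/4.
Weighted sum = 1/4.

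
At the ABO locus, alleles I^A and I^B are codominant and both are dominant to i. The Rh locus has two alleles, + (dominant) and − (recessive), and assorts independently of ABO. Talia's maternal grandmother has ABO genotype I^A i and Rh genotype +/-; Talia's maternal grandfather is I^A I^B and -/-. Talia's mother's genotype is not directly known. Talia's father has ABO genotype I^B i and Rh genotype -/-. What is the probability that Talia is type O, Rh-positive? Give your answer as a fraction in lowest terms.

1/32

Talia's mother's ABO genotype from I^A i × I^A I^B: 1/4 I^A I^A, 1/4 I^A I^B, 1/4 I^A i, 1/4 I^B i.
Crossing each possibility with the father I^B i and summing P(type O): 1/4·0 + 1/4·0 + 1/4·1/4 + 1/4·1/4 = 1/8.
Similarly for Rh via the mother's Rh distribution: P(Rh+) = 1/4.
Independent loci: 1/8 × 1/4 = 1/32.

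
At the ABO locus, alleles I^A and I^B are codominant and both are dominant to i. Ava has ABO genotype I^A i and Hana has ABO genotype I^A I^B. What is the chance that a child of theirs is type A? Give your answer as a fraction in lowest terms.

ABO cross I^A i × I^A I^B → offspring phenotypes: 1/2 A, 1/4 B, 1/4 AB.
So P(type A) = 1/2.

1/2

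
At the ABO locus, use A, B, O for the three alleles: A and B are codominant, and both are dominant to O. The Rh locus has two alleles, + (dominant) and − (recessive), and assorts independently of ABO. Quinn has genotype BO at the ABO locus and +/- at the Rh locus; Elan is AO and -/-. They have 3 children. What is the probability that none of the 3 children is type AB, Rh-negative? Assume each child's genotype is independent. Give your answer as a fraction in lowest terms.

ABO cross BO × AO → 1/4 O, 1/4 A, 1/4 B, 1/4 AB.
Rh cross +/- × -/- → 1/2 Rh+, 1/2 Rh-; so P(type AB, Rh-negative) = 1/4 × 1/2 = 1/8 per child.
P(not type AB, Rh-negative) = 7/8 for one child; (7/8)^3 = 343/512.

343/512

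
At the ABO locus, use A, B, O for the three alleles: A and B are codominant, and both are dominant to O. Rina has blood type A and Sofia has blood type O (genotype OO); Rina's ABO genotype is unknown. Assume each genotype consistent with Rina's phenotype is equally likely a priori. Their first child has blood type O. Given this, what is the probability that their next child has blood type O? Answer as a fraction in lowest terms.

1/2

Possible genotypes: Rina ∈ {AA, AO}; Sofia ∈ {OO}.
Weight each parental genotype pair by prior × P(type-O child):
  AO × OO: posterior weight 1; P(next child type O) = 1/2.
Weighted sum = 1/2.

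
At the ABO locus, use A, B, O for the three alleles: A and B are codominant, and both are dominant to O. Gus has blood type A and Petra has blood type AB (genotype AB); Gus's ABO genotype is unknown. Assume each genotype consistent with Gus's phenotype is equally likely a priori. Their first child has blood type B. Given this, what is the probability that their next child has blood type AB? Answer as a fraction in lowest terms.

1/4

Possible genotypes: Gus ∈ {AA, AO}; Petra ∈ {AB}.
Weight each parental genotype pair by prior × P(type-B child):
  AO × AB: posterior weight 1; P(next child type AB) = 1/4.
Weighted sum = 1/4.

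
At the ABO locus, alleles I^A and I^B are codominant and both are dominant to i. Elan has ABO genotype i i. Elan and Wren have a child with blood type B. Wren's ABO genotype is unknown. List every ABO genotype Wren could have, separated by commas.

For each candidate genotype of Wren, check whether crossing it with i i can produce every observed child phenotype.
  I^A I^A → possible child types {A} ✗
  I^A I^B → possible child types {A, B} ✓
  I^A i → possible child types {O, A} ✗
  I^B I^B → possible child types {B} ✓
  I^B i → possible child types {O, B} ✓
  i i → possible child types {O} ✗

I^A I^B, I^B I^B, I^B i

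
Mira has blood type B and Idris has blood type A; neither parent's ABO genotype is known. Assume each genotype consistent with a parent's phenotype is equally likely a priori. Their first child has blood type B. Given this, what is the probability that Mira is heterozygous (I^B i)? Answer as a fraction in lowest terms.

1/3

Possible genotypes: Mira ∈ {I^B I^B, I^B i}; Idris ∈ {I^A I^A, I^A i}.
Weight each parental genotype pair by prior × P(type-B child):
  I^B I^B × I^A i: posterior weight 2/3.
  I^B i × I^A i: posterior weight 1/3.
Sum the posterior weight over pairs where Mira is I^B i: 1/3.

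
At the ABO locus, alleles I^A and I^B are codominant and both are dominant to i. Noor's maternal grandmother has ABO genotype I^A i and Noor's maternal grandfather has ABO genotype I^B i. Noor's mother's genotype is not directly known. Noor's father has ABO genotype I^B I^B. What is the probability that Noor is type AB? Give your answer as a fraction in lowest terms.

1/4

Noor's mother's ABO genotype from I^A i × I^B i: 1/4 I^A I^B, 1/4 I^A i, 1/4 I^B i, 1/4 i i.
Crossing each possibility with the father I^B I^B and summing P(type AB): 1/4·1/2 + 1/4·1/2 + 1/4·0 + 1/4·0 = 1/4.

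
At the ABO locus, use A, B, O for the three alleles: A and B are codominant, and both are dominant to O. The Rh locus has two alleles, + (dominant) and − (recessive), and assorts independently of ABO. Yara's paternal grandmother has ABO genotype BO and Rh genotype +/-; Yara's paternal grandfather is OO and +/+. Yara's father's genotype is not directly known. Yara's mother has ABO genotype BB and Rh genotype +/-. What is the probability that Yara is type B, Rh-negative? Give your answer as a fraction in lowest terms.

Yara's father's ABO genotype from BO × OO: 1/2 BO, 1/2 OO.
Crossing each possibility with the mother BB and summing P(type B): 1/2·1 + 1/2·1 = 1.
Similarly for Rh via the father's Rh distribution: P(Rh-) = 1/8.
Independent loci: 1 × 1/8 = 1/8.

1/8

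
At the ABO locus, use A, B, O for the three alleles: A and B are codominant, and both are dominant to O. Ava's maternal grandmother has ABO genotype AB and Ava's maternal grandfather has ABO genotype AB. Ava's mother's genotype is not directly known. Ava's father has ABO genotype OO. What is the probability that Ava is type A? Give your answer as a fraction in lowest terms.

Ava's mother's ABO genotype from AB × AB: 1/4 AA, 1/2 AB, 1/4 BB.
Crossing each possibility with the father OO and summing P(type A): 1/4·1 + 1/2·1/2 + 1/4·0 = 1/2.

1/2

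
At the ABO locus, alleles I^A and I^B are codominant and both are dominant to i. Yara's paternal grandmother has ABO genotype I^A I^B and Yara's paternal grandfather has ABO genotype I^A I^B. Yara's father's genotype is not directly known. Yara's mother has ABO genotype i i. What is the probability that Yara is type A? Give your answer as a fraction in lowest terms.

1/2

Yara's father's ABO genotype from I^A I^B × I^A I^B: 1/4 I^A I^A, 1/2 I^A I^B, 1/4 I^B I^B.
Crossing each possibility with the mother i i and summing P(type A): 1/4·1 + 1/2·1/2 + 1/4·0 = 1/2.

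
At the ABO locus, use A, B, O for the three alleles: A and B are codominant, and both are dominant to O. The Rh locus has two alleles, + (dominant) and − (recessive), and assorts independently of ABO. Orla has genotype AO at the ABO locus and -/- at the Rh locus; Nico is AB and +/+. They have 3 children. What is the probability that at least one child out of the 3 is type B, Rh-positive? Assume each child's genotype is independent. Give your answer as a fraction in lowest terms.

37/64

ABO cross AO × AB → 1/2 A, 1/4 B, 1/4 AB.
Rh cross -/- × +/+ → 1 Rh+; so P(type B, Rh-positive) = 1/4 × 1 = 1/4 per child.
P(none) = (3/4)^3 = 27/64; P(at least one) = 1 − 27/64 = 37/64.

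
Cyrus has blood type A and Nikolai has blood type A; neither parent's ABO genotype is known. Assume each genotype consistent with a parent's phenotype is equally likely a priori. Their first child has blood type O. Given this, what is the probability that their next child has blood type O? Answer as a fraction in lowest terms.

1/4

Possible genotypes: Cyrus ∈ {I^A I^A, I^A i}; Nikolai ∈ {I^A I^A, I^A i}.
Weight each parental genotype pair by prior × P(type-O child):
  I^A i × I^A i: posterior weight 1; P(next child type O) = 1/4.
Weighted sum = 1/4.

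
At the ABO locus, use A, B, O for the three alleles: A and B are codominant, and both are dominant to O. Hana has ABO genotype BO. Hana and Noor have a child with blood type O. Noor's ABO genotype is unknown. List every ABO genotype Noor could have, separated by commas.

AO, BO, OO

For each candidate genotype of Noor, check whether crossing it with BO can produce every observed child phenotype.
  AA → possible child types {A, AB} ✗
  AB → possible child types {A, B, AB} ✗
  AO → possible child types {O, A, B, AB} ✓
  BB → possible child types {B} ✗
  BO → possible child types {O, B} ✓
  OO → possible child types {O, B} ✓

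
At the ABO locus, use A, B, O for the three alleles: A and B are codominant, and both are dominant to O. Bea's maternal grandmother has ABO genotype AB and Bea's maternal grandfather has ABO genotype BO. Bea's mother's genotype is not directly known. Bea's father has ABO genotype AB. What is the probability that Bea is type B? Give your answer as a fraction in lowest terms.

3/8

Bea's mother's ABO genotype from AB × BO: 1/4 AB, 1/4 AO, 1/4 BB, 1/4 BO.
Crossing each possibility with the father AB and summing P(type B): 1/4·1/4 + 1/4·1/4 + 1/4·1/2 + 1/4·1/2 = 3/8.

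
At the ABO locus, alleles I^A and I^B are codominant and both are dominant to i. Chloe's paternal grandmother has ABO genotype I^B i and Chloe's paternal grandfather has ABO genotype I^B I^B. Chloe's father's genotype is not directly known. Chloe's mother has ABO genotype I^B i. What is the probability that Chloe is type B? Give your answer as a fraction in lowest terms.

7/8

Chloe's father's ABO genotype from I^B i × I^B I^B: 1/2 I^B I^B, 1/2 I^B i.
Crossing each possibility with the mother I^B i and summing P(type B): 1/2·1 + 1/2·3/4 = 7/8.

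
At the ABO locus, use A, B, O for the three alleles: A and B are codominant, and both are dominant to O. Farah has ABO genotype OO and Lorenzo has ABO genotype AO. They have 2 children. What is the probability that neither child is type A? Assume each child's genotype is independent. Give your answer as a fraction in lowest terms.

1/4

ABO cross OO × AO → 1/2 O, 1/2 A.
So P(type A) = 1/2 per child.
P(not type A) = 1/2 for one child; (1/2)^2 = 1/4.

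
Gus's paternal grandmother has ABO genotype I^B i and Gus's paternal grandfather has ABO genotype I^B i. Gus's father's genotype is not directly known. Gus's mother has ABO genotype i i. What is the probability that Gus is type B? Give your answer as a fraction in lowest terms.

Gus's father's ABO genotype from I^B i × I^B i: 1/4 I^B I^B, 1/2 I^B i, 1/4 i i.
Crossing each possibility with the mother i i and summing P(type B): 1/4·1 + 1/2·1/2 + 1/4·0 = 1/2.

1/2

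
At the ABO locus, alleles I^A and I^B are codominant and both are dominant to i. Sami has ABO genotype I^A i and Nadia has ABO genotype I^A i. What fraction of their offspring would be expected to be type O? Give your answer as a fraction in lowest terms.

ABO cross I^A i × I^A i → offspring phenotypes: 1/4 O, 3/4 A.
So P(type O) = 1/4.

1/4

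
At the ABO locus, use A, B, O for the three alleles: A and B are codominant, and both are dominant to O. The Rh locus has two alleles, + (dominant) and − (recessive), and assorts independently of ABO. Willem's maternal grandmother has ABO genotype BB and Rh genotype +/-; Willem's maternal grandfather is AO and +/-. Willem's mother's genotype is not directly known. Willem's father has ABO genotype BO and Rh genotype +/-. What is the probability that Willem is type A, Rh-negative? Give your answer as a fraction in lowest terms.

Willem's mother's ABO genotype from BB × AO: 1/2 AB, 1/2 BO.
Crossing each possibility with the father BO and summing P(type A): 1/2·1/4 + 1/2·0 = 1/8.
Similarly for Rh via the mother's Rh distribution: P(Rh-) = 1/4.
Independent loci: 1/8 × 1/4 = 1/32.

1/32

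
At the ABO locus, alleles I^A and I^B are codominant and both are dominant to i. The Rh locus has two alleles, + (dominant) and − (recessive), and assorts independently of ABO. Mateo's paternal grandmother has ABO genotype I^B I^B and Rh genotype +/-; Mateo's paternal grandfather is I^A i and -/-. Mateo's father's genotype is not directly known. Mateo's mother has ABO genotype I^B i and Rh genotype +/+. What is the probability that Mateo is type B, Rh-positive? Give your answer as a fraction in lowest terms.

5/8

Mateo's father's ABO genotype from I^B I^B × I^A i: 1/2 I^A I^B, 1/2 I^B i.
Crossing each possibility with the mother I^B i and summing P(type B): 1/2·1/2 + 1/2·3/4 = 5/8.
Similarly for Rh via the father's Rh distribution: P(Rh+) = 1.
Independent loci: 5/8 × 1 = 5/8.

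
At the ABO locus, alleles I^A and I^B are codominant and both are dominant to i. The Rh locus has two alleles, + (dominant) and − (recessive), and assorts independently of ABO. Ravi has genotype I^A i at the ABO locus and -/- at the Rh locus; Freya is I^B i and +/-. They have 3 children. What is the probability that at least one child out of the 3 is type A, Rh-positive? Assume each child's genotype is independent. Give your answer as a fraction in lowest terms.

169/512

ABO cross I^A i × I^B i → 1/4 O, 1/4 A, 1/4 B, 1/4 AB.
Rh cross -/- × +/- → 1/2 Rh+, 1/2 Rh-; so P(type A, Rh-positive) = 1/4 × 1/2 = 1/8 per child.
P(none) = (7/8)^3 = 343/512; P(at least one) = 1 − 343/512 = 169/512.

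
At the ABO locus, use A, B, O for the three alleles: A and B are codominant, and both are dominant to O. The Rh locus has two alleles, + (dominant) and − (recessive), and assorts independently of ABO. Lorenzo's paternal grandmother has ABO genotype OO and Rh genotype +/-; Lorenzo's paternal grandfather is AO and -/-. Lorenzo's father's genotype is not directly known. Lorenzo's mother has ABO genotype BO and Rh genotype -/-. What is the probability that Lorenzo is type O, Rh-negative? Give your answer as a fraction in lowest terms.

9/32

Lorenzo's father's ABO genotype from OO × AO: 1/2 AO, 1/2 OO.
Crossing each possibility with the mother BO and summing P(type O): 1/2·1/4 + 1/2·1/2 = 3/8.
Similarly for Rh via the father's Rh distribution: P(Rh-) = 3/4.
Independent loci: 3/8 × 3/4 = 9/32.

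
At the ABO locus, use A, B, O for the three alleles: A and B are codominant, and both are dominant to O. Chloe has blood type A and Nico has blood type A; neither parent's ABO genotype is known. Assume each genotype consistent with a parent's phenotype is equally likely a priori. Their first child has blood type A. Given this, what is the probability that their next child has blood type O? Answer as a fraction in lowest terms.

1/20

Possible genotypes: Chloe ∈ {AA, AO}; Nico ∈ {AA, AO}.
Weight each parental genotype pair by prior × P(type-A child):
  AA × AA: posterior weight 4/15; P(next child type O) = 0.
  AA × AO: posterior weight 4/15; P(next child type O) = 0.
  AO × AA: posterior weight 4/15; P(next child type O) = 0.
  AO × AO: posterior weight 1/5; P(next child type O) = 1/4.
Weighted sum = 1/20.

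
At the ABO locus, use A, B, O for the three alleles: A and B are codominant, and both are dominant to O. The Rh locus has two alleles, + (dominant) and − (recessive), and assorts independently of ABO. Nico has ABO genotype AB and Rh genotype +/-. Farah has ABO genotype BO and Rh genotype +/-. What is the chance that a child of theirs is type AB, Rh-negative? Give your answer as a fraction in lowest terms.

ABO cross AB × BO → offspring phenotypes: 1/4 A, 1/2 B, 1/4 AB.
Rh cross +/- × +/- → 3/4 Rh+, 1/4 Rh-.
Independent loci: P(type AB, Rh-negative) = 1/4 × 1/4 = 1/16.

1/16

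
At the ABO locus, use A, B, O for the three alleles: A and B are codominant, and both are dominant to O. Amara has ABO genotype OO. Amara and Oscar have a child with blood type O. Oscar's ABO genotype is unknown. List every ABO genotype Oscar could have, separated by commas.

For each candidate genotype of Oscar, check whether crossing it with OO can produce every observed child phenotype.
  AA → possible child types {A} ✗
  AB → possible child types {A, B} ✗
  AO → possible child types {O, A} ✓
  BB → possible child types {B} ✗
  BO → possible child types {O, B} ✓
  OO → possible child types {O} ✓

AO, BO, OO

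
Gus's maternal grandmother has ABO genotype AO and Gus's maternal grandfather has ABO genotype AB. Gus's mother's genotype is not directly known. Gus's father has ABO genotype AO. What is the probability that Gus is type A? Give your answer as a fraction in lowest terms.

Gus's mother's ABO genotype from AO × AB: 1/4 AA, 1/4 AB, 1/4 AO, 1/4 BO.
Crossing each possibility with the father AO and summing P(type A): 1/4·1 + 1/4·1/2 + 1/4·3/4 + 1/4·1/4 = 5/8.

5/8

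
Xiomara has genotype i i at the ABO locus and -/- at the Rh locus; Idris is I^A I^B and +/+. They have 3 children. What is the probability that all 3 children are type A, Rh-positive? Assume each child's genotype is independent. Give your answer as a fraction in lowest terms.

ABO cross i i × I^A I^B → 1/2 A, 1/2 B.
Rh cross -/- × +/+ → 1 Rh+; so P(type A, Rh-positive) = 1/2 × 1 = 1/2 per child.
All 3 independent: (1/2)^3 = 1/8.

1/8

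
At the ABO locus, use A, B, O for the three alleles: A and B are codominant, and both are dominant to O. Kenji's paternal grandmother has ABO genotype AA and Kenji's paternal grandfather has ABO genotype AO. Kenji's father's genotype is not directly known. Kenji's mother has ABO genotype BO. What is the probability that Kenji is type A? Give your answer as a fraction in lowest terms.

3/8

Kenji's father's ABO genotype from AA × AO: 1/2 AA, 1/2 AO.
Crossing each possibility with the mother BO and summing P(type A): 1/2·1/2 + 1/2·1/4 = 3/8.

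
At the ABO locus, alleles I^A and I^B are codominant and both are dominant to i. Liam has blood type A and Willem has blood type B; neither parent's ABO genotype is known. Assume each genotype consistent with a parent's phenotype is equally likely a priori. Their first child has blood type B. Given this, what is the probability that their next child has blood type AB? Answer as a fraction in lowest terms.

5/12

Possible genotypes: Liam ∈ {I^A I^A, I^A i}; Willem ∈ {I^B I^B, I^B i}.
Weight each parental genotype pair by prior × P(type-B child):
  I^A i × I^B I^B: posterior weight 2/3; P(next child type AB) = 1/2.
  I^A i × I^B i: posterior weight 1/3; P(next child type AB) = 1/4.
Weighted sum = 5/12.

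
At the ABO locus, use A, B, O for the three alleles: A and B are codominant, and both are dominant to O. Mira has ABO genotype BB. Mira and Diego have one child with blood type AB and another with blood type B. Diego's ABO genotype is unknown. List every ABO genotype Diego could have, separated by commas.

AB, AO

For each candidate genotype of Diego, check whether crossing it with BB can produce every observed child phenotype.
  AA → possible child types {AB} ✗
  AB → possible child types {B, AB} ✓
  AO → possible child types {B, AB} ✓
  BB → possible child types {B} ✗
  BO → possible child types {B} ✗
  OO → possible child types {B} ✗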